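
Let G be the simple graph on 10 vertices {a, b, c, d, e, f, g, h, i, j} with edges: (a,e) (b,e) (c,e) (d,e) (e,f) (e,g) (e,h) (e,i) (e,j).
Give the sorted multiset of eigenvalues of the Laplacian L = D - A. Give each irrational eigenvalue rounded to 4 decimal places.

With the vertex order [a, b, c, d, e, f, g, h, i, j], the degrees are [1, 1, 1, 1, 9, 1, 1, 1, 1, 1], giving D = diag(1, 1, 1, 1, 9, 1, 1, 1, 1, 1) and L = D - A. L is symmetric positive semidefinite, so every eigenvalue is real and nonnegative. By the matrix-tree theorem the graph has (1/10) * product of the nonzero eigenvalues = 1 spanning tree. The eigenvalues sum to 18, which equals trace(L) = 2|E|.

[0, 1, 1, 1, 1, 1, 1, 1, 1, 10]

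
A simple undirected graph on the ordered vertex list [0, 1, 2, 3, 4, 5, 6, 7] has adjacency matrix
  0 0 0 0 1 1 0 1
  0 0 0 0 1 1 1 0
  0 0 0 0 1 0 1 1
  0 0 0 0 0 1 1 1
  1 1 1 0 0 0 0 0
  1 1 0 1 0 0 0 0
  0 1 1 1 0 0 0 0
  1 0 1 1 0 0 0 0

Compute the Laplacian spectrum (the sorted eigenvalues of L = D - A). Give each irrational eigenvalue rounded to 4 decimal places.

With the vertex order [0, 1, 2, 3, 4, 5, 6, 7], the degrees are [3, 3, 3, 3, 3, 3, 3, 3], giving D = diag(3, 3, 3, 3, 3, 3, 3, 3) and L = D - A. Since every row of L sums to 0, the all-ones vector is in the kernel and 0 is an eigenvalue. The single zero eigenvalue shows the graph is connected. There is one zero in the spectrum, matching the 1 component. The largest eigenvalue, 6, is at most the vertex count 8.

[0, 2, 2, 2, 4, 4, 4, 6]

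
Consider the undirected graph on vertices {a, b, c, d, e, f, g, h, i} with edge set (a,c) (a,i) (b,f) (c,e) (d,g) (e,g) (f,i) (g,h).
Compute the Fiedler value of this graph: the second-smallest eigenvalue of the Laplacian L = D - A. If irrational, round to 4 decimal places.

With the vertex order [a, b, c, d, e, f, g, h, i], the degrees are [2, 1, 2, 1, 2, 2, 3, 1, 2], giving D = diag(2, 1, 2, 1, 2, 2, 3, 1, 2) and L = D - A. Computing the eigenvalues of L and sorting gives [0, 0.1289, 0.5540, 1, 1.2613, 2.1326, 3, 3.6881, 4.2350]. The Fiedler value lambda_2 = 0.1289 is strictly positive, so the graph is connected. By the matrix-tree theorem the graph has (1/9) * product of the nonzero eigenvalues = 1 spanning tree.

0.1289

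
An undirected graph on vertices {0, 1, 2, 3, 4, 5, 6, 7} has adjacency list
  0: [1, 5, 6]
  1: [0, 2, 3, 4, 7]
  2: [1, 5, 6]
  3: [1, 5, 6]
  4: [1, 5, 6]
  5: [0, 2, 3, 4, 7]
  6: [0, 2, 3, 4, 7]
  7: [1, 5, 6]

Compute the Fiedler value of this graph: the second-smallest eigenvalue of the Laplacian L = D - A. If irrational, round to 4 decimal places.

Each diagonal entry of L is the vertex degree and each off-diagonal entry is -1 where an edge is present, 0 otherwise; in the order [0, 1, 2, 3, 4, 5, 6, 7] the diagonal is [3, 5, 3, 3, 3, 5, 5, 3]. The sorted Laplacian eigenvalues are [0, 3, 3, 3, 3, 5, 5, 8]; the algebraic connectivity is the second entry, 3. The largest eigenvalue, 8, is at most the vertex count 8. By the matrix-tree theorem the graph has (1/8) * product of the nonzero eigenvalues = 2025 spanning trees.

3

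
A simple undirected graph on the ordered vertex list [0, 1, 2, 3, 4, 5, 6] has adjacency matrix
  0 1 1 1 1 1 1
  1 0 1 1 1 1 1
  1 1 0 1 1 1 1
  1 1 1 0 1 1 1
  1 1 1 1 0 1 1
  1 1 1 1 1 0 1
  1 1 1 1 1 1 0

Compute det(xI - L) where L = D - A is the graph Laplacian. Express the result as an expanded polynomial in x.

x^7 - 42x^6 + 735x^5 - 6860x^4 + 36015x^3 - 100842x^2 + 117649x

Each diagonal entry of L is the vertex degree and each off-diagonal entry is -1 where an edge is present, 0 otherwise; in the order [0, 1, 2, 3, 4, 5, 6] the diagonal is [6, 6, 6, 6, 6, 6, 6]. Computing det(xI - L) by cofactor expansion (or equivalently via sum-over-permutations) gives x^7 - 42x^6 + 735x^5 - 6860x^4 + 36015x^3 - 100842x^2 + 117649x. The coefficient of x^6 equals -trace(L) = -42, matching the sum of degrees. The eigenvalues sum to 42, which equals trace(L) = 2|E|. The largest eigenvalue, 7, is at most the vertex count 7.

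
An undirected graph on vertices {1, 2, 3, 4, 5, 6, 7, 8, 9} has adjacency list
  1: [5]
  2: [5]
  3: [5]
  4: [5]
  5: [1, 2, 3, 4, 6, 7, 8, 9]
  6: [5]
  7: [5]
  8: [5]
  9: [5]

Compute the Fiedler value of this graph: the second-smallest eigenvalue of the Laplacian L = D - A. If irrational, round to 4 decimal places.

Each diagonal entry of L is the vertex degree and each off-diagonal entry is -1 where an edge is present, 0 otherwise; in the order [1, 2, 3, 4, 5, 6, 7, 8, 9] the diagonal is [1, 1, 1, 1, 8, 1, 1, 1, 1]. Computing the eigenvalues of L and sorting gives [0, 1, 1, 1, 1, 1, 1, 1, 9]. The Fiedler value lambda_2 = 1 is strictly positive, so the graph is connected. The largest eigenvalue, 9, is at most the vertex count 9.

1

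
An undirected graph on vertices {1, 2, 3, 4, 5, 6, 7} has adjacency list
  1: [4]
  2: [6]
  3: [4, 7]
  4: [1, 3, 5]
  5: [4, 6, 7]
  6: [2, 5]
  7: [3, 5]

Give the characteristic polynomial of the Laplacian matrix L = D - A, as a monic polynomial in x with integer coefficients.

x^7 - 14x^6 + 75x^5 - 194x^4 + 249x^3 - 144x^2 + 28x

With the vertex order [1, 2, 3, 4, 5, 6, 7], the degrees are [1, 1, 2, 3, 3, 2, 2], giving D = diag(1, 1, 2, 3, 3, 2, 2) and L = D - A. L has integer entries, so p(x) = det(xI - L) has integer coefficients. Expanding the determinant yields x^7 - 14x^6 + 75x^5 - 194x^4 + 249x^3 - 144x^2 + 28x. The constant term is 0 because L is singular (the all-ones vector lies in its kernel). The eigenvalues sum to 14, which equals trace(L) = 2|E|. There is one zero in the spectrum, matching the 1 component.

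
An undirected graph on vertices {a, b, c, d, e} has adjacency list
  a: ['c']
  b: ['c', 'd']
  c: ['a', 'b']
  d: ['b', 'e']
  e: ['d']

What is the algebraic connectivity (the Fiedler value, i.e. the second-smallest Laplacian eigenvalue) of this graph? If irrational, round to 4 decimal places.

With the vertex order [a, b, c, d, e], the degrees are [1, 2, 2, 2, 1], giving D = diag(1, 2, 2, 2, 1) and L = D - A. The sorted Laplacian eigenvalues are [0, 0.3820, 1.3820, 2.6180, 3.6180]; the algebraic connectivity is the second entry, 0.3820.

0.3820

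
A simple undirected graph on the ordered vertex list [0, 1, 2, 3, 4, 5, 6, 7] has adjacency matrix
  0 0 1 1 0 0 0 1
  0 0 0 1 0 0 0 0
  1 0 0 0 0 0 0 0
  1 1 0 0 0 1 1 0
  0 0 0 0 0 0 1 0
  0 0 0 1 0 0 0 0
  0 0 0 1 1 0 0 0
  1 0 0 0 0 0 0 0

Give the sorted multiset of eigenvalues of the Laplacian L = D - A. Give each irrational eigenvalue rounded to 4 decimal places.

Each diagonal entry of L is the vertex degree and each off-diagonal entry is -1 where an edge is present, 0 otherwise; in the order [0, 1, 2, 3, 4, 5, 6, 7] the diagonal is [3, 1, 1, 4, 1, 1, 2, 1]. Diagonalising L (or applying a numerical eigensolver to the 8x8 matrix) gives the spectrum above. The single zero eigenvalue shows the graph is connected. The eigenvalues sum to 14, which equals trace(L) = 2|E|.

[0, 0.3187, 0.5858, 1, 1, 2.3579, 3.4142, 5.3234]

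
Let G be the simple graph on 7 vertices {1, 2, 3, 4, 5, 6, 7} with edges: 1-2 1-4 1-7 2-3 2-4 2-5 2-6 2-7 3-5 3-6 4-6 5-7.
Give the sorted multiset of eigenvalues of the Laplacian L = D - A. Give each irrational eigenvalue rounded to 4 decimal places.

[0, 2, 2, 4, 4, 5, 7]

Each diagonal entry of L is the vertex degree and each off-diagonal entry is -1 where an edge is present, 0 otherwise; in the order [1, 2, 3, 4, 5, 6, 7] the diagonal is [3, 6, 3, 3, 3, 3, 3]. The multiplicity of 0 as a Laplacian eigenvalue equals the number of connected components. The single zero eigenvalue shows the graph is connected. There is one zero in the spectrum, matching the 1 component. The eigenvalues sum to 24, which equals trace(L) = 2|E|.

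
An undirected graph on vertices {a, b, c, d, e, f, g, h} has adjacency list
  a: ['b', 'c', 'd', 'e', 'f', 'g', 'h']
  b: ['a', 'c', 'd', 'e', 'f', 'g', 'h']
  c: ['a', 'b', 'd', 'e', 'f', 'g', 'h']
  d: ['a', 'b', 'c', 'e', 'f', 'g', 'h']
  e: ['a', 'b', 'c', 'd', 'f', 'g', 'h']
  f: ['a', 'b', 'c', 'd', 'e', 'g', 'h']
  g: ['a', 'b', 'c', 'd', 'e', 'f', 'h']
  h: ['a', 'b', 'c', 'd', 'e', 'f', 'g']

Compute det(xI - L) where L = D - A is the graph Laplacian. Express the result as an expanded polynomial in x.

Each diagonal entry of L is the vertex degree and each off-diagonal entry is -1 where an edge is present, 0 otherwise; in the order [a, b, c, d, e, f, g, h] the diagonal is [7, 7, 7, 7, 7, 7, 7, 7]. The eigenvalues of L are [0, 8, 8, 8, 8, 8, 8, 8]; the characteristic polynomial is the product of (x - lambda_i), which multiplies out to x^8 - 56x^7 + 1344x^6 - 17920x^5 + 143360x^4 - 688128x^3 + 1835008x^2 - 2097152x. The coefficient of x^7 equals -trace(L) = -56, matching the sum of degrees. The eigenvalues sum to 56, which equals trace(L) = 2|E|.

x^8 - 56x^7 + 1344x^6 - 17920x^5 + 143360x^4 - 688128x^3 + 1835008x^2 - 2097152x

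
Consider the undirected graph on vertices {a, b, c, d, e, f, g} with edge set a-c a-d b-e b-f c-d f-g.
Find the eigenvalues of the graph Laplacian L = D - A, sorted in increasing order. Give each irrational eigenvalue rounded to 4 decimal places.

Each diagonal entry of L is the vertex degree and each off-diagonal entry is -1 where an edge is present, 0 otherwise; in the order [a, b, c, d, e, f, g] the diagonal is [2, 2, 2, 2, 1, 2, 1]. L is symmetric positive semidefinite, so every eigenvalue is real and nonnegative. The 2 zero eigenvalues correspond to the 2 connected components. The largest eigenvalue, 3.4142, is at most the vertex count 7.

[0, 0, 0.5858, 2, 3, 3, 3.4142]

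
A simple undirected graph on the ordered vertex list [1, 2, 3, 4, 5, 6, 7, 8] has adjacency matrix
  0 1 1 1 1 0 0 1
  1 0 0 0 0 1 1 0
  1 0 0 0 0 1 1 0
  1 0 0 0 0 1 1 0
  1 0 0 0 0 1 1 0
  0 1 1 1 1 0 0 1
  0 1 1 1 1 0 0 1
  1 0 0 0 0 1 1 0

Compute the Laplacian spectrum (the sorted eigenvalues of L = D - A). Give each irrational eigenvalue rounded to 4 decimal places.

Reading degrees in the order [1, 2, 3, 4, 5, 6, 7, 8] gives [5, 3, 3, 3, 3, 5, 5, 3]; set D = diag(5, 3, 3, 3, 3, 5, 5, 3) and form L = D - A. Diagonalising L (or applying a numerical eigensolver to the 8x8 matrix) gives the spectrum above. The largest eigenvalue, 8, is at most the vertex count 8. By the matrix-tree theorem the graph has (1/8) * product of the nonzero eigenvalues = 2025 spanning trees.

[0, 3, 3, 3, 3, 5, 5, 8]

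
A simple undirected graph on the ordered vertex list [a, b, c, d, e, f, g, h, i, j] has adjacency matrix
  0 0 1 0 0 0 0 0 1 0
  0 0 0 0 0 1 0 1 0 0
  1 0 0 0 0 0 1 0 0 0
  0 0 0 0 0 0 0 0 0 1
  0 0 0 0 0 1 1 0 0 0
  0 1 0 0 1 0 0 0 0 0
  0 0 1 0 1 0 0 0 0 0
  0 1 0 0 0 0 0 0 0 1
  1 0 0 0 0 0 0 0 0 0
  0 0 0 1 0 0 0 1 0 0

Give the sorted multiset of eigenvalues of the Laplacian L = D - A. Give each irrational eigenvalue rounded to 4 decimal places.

[0, 0.0979, 0.3820, 0.8244, 1.3820, 2, 2.6180, 3.1756, 3.6180, 3.9021]

Each diagonal entry of L is the vertex degree and each off-diagonal entry is -1 where an edge is present, 0 otherwise; in the order [a, b, c, d, e, f, g, h, i, j] the diagonal is [2, 2, 2, 1, 2, 2, 2, 2, 1, 2]. The multiplicity of 0 as a Laplacian eigenvalue equals the number of connected components. The single zero eigenvalue shows the graph is connected. There is one zero in the spectrum, matching the 1 component.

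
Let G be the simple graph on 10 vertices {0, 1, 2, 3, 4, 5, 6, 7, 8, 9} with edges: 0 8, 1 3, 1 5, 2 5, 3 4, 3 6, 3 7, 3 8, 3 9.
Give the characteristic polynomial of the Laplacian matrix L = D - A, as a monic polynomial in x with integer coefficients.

Each diagonal entry of L is the vertex degree and each off-diagonal entry is -1 where an edge is present, 0 otherwise; in the order [0, 1, 2, 3, 4, 5, 6, 7, 8, 9] the diagonal is [1, 2, 1, 6, 1, 2, 1, 1, 2, 1]. L has integer entries, so p(x) = det(xI - L) has integer coefficients. Expanding the determinant yields x^10 - 18x^9 + 126x^8 - 460x^7 + 976x^6 - 1256x^5 + 982x^4 - 448x^3 + 107x^2 - 10x. The constant term is 0 because L is singular (the all-ones vector lies in its kernel). By the matrix-tree theorem the graph has (1/10) * product of the nonzero eigenvalues = 1 spanning tree.

x^10 - 18x^9 + 126x^8 - 460x^7 + 976x^6 - 1256x^5 + 982x^4 - 448x^3 + 107x^2 - 10x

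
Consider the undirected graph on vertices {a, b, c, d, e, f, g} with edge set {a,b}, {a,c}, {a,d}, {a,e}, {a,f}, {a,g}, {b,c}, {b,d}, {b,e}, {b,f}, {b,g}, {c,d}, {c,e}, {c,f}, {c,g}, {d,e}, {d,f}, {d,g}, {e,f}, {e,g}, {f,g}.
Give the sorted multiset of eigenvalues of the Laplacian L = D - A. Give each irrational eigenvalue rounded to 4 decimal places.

With the vertex order [a, b, c, d, e, f, g], the degrees are [6, 6, 6, 6, 6, 6, 6], giving D = diag(6, 6, 6, 6, 6, 6, 6) and L = D - A. Since every row of L sums to 0, the all-ones vector is in the kernel and 0 is an eigenvalue. The single zero eigenvalue shows the graph is connected.

[0, 7, 7, 7, 7, 7, 7]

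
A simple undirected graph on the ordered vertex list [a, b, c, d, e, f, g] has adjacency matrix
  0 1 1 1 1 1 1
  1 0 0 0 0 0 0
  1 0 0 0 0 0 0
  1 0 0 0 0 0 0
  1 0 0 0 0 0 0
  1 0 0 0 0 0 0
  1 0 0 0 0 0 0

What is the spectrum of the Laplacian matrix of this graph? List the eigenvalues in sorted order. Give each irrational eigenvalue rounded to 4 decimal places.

With the vertex order [a, b, c, d, e, f, g], the degrees are [6, 1, 1, 1, 1, 1, 1], giving D = diag(6, 1, 1, 1, 1, 1, 1) and L = D - A. Diagonalising L (or applying a numerical eigensolver to the 7x7 matrix) gives the spectrum above. The single zero eigenvalue shows the graph is connected. By the matrix-tree theorem the graph has (1/7) * product of the nonzero eigenvalues = 1 spanning tree.

[0, 1, 1, 1, 1, 1, 7]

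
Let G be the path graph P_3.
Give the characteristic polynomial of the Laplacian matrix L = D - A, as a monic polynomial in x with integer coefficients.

The graph has 3 vertices and degree multiset [2, 1, 1]; D is the diagonal matrix of degrees and L = D - A. L has integer entries, so p(x) = det(xI - L) has integer coefficients. Expanding the determinant yields x^3 - 4x^2 + 3x. The coefficient of x^2 equals -trace(L) = -4, matching the sum of degrees. There is one zero in the spectrum, matching the 1 component. By the matrix-tree theorem the graph has (1/3) * product of the nonzero eigenvalues = 1 spanning tree.

x^3 - 4x^2 + 3x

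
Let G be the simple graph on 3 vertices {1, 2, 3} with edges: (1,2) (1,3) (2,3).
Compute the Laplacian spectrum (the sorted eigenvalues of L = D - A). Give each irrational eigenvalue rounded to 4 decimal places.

Reading degrees in the order [1, 2, 3] gives [2, 2, 2]; set D = diag(2, 2, 2) and form L = D - A. Since every row of L sums to 0, the all-ones vector is in the kernel and 0 is an eigenvalue. The single zero eigenvalue shows the graph is connected.

[0, 3, 3]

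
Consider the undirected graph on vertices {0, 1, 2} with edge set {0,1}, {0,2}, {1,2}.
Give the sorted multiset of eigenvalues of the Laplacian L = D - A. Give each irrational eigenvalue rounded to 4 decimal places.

[0, 3, 3]

Reading degrees in the order [0, 1, 2] gives [2, 2, 2]; set D = diag(2, 2, 2) and form L = D - A. L is symmetric positive semidefinite, so every eigenvalue is real and nonnegative. The single zero eigenvalue shows the graph is connected. There is one zero in the spectrum, matching the 1 component. By the matrix-tree theorem the graph has (1/3) * product of the nonzero eigenvalues = 3 spanning trees.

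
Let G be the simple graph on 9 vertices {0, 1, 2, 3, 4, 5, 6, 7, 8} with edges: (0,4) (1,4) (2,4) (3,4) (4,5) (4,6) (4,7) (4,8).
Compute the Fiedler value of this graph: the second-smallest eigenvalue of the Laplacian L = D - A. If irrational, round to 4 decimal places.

Each diagonal entry of L is the vertex degree and each off-diagonal entry is -1 where an edge is present, 0 otherwise; in the order [0, 1, 2, 3, 4, 5, 6, 7, 8] the diagonal is [1, 1, 1, 1, 8, 1, 1, 1, 1]. The sorted Laplacian eigenvalues are [0, 1, 1, 1, 1, 1, 1, 1, 9]; the algebraic connectivity is the second entry, 1. There is one zero in the spectrum, matching the 1 component. The largest eigenvalue, 9, is at most the vertex count 9.

1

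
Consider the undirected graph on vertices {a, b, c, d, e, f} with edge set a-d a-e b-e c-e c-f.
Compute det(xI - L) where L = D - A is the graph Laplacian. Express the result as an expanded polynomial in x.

Each diagonal entry of L is the vertex degree and each off-diagonal entry is -1 where an edge is present, 0 otherwise; in the order [a, b, c, d, e, f] the diagonal is [2, 1, 2, 1, 3, 1]. Computing det(xI - L) by cofactor expansion (or equivalently via sum-over-permutations) gives x^6 - 10x^5 + 35x^4 - 52x^3 + 31x^2 - 6x. The constant term is 0 because L is singular (the all-ones vector lies in its kernel).

x^6 - 10x^5 + 35x^4 - 52x^3 + 31x^2 - 6x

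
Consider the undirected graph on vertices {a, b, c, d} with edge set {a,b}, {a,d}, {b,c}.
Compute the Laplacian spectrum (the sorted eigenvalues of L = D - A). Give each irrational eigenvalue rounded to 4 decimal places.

[0, 0.5858, 2, 3.4142]

With the vertex order [a, b, c, d], the degrees are [2, 2, 1, 1], giving D = diag(2, 2, 1, 1) and L = D - A. Diagonalising L (or applying a numerical eigensolver to the 4x4 matrix) gives the spectrum above. The single zero eigenvalue shows the graph is connected. The largest eigenvalue, 3.4142, is at most the vertex count 4. By the matrix-tree theorem the graph has (1/4) * product of the nonzero eigenvalues = 1 spanning tree.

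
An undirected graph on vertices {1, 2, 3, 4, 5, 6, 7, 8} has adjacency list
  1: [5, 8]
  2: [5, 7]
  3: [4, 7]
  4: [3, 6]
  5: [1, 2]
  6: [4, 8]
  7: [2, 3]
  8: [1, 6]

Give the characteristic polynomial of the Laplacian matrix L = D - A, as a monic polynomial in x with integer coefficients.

Reading degrees in the order [1, 2, 3, 4, 5, 6, 7, 8] gives [2, 2, 2, 2, 2, 2, 2, 2]; set D = diag(2, 2, 2, 2, 2, 2, 2, 2) and form L = D - A. Computing det(xI - L) by cofactor expansion (or equivalently via sum-over-permutations) gives x^8 - 16x^7 + 104x^6 - 352x^5 + 660x^4 - 672x^3 + 336x^2 - 64x. The coefficient of x^7 equals -trace(L) = -16, matching the sum of degrees. The largest eigenvalue, 4, is at most the vertex count 8.

x^8 - 16x^7 + 104x^6 - 352x^5 + 660x^4 - 672x^3 + 336x^2 - 64x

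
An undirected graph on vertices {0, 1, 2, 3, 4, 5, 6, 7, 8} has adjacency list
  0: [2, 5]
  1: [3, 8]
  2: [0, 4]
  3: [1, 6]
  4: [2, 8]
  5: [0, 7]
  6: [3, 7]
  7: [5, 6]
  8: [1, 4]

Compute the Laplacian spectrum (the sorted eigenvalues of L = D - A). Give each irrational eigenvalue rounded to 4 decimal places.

[0, 0.4679, 0.4679, 1.6527, 1.6527, 3, 3, 3.8794, 3.8794]

Reading degrees in the order [0, 1, 2, 3, 4, 5, 6, 7, 8] gives [2, 2, 2, 2, 2, 2, 2, 2, 2]; set D = diag(2, 2, 2, 2, 2, 2, 2, 2, 2) and form L = D - A. The multiplicity of 0 as a Laplacian eigenvalue equals the number of connected components.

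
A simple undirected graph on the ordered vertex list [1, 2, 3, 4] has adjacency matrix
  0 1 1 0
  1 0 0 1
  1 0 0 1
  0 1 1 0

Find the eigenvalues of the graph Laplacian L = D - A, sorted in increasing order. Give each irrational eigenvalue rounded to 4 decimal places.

[0, 2, 2, 4]

Each diagonal entry of L is the vertex degree and each off-diagonal entry is -1 where an edge is present, 0 otherwise; in the order [1, 2, 3, 4] the diagonal is [2, 2, 2, 2]. The multiplicity of 0 as a Laplacian eigenvalue equals the number of connected components.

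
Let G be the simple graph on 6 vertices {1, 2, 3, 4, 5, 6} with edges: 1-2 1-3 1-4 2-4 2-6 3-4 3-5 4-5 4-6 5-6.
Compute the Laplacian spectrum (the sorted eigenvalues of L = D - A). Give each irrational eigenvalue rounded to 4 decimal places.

With the vertex order [1, 2, 3, 4, 5, 6], the degrees are [3, 3, 3, 5, 3, 3], giving D = diag(3, 3, 3, 5, 3, 3) and L = D - A. Diagonalising L (or applying a numerical eigensolver to the 6x6 matrix) gives the spectrum above. The single zero eigenvalue shows the graph is connected. The largest eigenvalue, 6, is at most the vertex count 6.

[0, 2.3820, 2.3820, 4.6180, 4.6180, 6]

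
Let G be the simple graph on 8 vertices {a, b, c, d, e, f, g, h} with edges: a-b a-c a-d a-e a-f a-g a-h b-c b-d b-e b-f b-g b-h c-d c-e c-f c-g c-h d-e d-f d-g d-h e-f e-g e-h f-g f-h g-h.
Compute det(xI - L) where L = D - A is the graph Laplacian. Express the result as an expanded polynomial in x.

x^8 - 56x^7 + 1344x^6 - 17920x^5 + 143360x^4 - 688128x^3 + 1835008x^2 - 2097152x

With the vertex order [a, b, c, d, e, f, g, h], the degrees are [7, 7, 7, 7, 7, 7, 7, 7], giving D = diag(7, 7, 7, 7, 7, 7, 7, 7) and L = D - A. The eigenvalues of L are [0, 8, 8, 8, 8, 8, 8, 8]; the characteristic polynomial is the product of (x - lambda_i), which multiplies out to x^8 - 56x^7 + 1344x^6 - 17920x^5 + 143360x^4 - 688128x^3 + 1835008x^2 - 2097152x. The constant term is 0 because L is singular (the all-ones vector lies in its kernel). By the matrix-tree theorem the graph has (1/8) * product of the nonzero eigenvalues = 262144 spanning trees.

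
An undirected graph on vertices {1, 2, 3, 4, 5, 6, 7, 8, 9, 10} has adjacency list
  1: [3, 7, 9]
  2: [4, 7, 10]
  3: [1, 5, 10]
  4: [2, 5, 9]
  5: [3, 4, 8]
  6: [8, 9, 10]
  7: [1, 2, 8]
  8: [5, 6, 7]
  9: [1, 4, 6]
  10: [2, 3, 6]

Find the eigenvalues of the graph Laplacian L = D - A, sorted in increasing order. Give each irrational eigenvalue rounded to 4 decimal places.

Each diagonal entry of L is the vertex degree and each off-diagonal entry is -1 where an edge is present, 0 otherwise; in the order [1, 2, 3, 4, 5, 6, 7, 8, 9, 10] the diagonal is [3, 3, 3, 3, 3, 3, 3, 3, 3, 3]. The multiplicity of 0 as a Laplacian eigenvalue equals the number of connected components. The eigenvalues sum to 30, which equals trace(L) = 2|E|. By the matrix-tree theorem the graph has (1/10) * product of the nonzero eigenvalues = 2000 spanning trees.

[0, 2, 2, 2, 2, 2, 5, 5, 5, 5]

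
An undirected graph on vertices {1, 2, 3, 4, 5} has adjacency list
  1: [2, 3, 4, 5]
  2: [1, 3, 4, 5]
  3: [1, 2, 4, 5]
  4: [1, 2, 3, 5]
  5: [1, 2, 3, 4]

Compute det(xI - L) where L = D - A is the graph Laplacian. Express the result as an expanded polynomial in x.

Reading degrees in the order [1, 2, 3, 4, 5] gives [4, 4, 4, 4, 4]; set D = diag(4, 4, 4, 4, 4) and form L = D - A. Computing det(xI - L) by cofactor expansion (or equivalently via sum-over-permutations) gives x^5 - 20x^4 + 150x^3 - 500x^2 + 625x. Since p(0) = det(-L) = 0, x divides p(x). By the matrix-tree theorem the graph has (1/5) * product of the nonzero eigenvalues = 125 spanning trees. The largest eigenvalue, 5, is at most the vertex count 5.

x^5 - 20x^4 + 150x^3 - 500x^2 + 625x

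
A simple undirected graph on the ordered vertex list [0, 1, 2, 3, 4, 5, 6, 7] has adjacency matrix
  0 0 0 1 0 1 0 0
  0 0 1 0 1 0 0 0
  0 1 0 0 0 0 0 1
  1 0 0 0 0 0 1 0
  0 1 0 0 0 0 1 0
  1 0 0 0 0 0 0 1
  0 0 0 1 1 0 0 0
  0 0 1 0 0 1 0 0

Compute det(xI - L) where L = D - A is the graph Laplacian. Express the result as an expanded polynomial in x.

Each diagonal entry of L is the vertex degree and each off-diagonal entry is -1 where an edge is present, 0 otherwise; in the order [0, 1, 2, 3, 4, 5, 6, 7] the diagonal is [2, 2, 2, 2, 2, 2, 2, 2]. Computing det(xI - L) by cofactor expansion (or equivalently via sum-over-permutations) gives x^8 - 16x^7 + 104x^6 - 352x^5 + 660x^4 - 672x^3 + 336x^2 - 64x. Since p(0) = det(-L) = 0, x divides p(x). By the matrix-tree theorem the graph has (1/8) * product of the nonzero eigenvalues = 8 spanning trees.

x^8 - 16x^7 + 104x^6 - 352x^5 + 660x^4 - 672x^3 + 336x^2 - 64x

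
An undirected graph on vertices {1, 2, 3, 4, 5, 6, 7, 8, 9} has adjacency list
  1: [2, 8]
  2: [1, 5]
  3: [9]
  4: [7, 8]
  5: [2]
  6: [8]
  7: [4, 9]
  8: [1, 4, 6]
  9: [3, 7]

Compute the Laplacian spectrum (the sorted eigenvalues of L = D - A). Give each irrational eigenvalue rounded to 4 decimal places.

Reading degrees in the order [1, 2, 3, 4, 5, 6, 7, 8, 9] gives [2, 2, 1, 2, 1, 1, 2, 3, 2]; set D = diag(2, 2, 1, 2, 1, 1, 2, 3, 2) and form L = D - A. Since every row of L sums to 0, the all-ones vector is in the kernel and 0 is an eigenvalue.

[0, 0.1506, 0.4266, 1, 1.4229, 2.1724, 3, 3.4576, 4.3699]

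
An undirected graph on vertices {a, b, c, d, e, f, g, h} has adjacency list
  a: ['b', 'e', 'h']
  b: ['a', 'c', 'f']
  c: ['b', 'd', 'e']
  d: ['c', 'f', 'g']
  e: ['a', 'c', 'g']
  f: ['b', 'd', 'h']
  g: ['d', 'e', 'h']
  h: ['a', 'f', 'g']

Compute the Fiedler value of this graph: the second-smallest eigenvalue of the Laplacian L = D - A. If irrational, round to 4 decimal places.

Reading degrees in the order [a, b, c, d, e, f, g, h] gives [3, 3, 3, 3, 3, 3, 3, 3]; set D = diag(3, 3, 3, 3, 3, 3, 3, 3) and form L = D - A. The smallest Laplacian eigenvalue is always 0. The next one, lambda_2 = 2, measures how hard the graph is to disconnect: larger values mean better connectivity. There is one zero in the spectrum, matching the 1 component. The eigenvalues sum to 24, which equals trace(L) = 2|E|.

2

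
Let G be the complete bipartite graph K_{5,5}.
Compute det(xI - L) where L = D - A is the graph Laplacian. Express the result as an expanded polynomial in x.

The graph has 10 vertices and degree multiset [5, 5, 5, 5, 5, 5, 5, 5, 5, 5]; D is the diagonal matrix of degrees and L = D - A. The eigenvalues of L are [0, 5, 5, 5, 5, 5, 5, 5, 5, 10]; the characteristic polynomial is the product of (x - lambda_i), which multiplies out to x^10 - 50x^9 + 1100x^8 - 14000x^7 + 113750x^6 - 612500x^5 + 2187500x^4 - 5000000x^3 + 6640625x^2 - 3906250x. The coefficient of x^9 equals -trace(L) = -50, matching the sum of degrees. By the matrix-tree theorem the graph has (1/10) * product of the nonzero eigenvalues = 390625 spanning trees.

x^10 - 50x^9 + 1100x^8 - 14000x^7 + 113750x^6 - 612500x^5 + 2187500x^4 - 5000000x^3 + 6640625x^2 - 3906250x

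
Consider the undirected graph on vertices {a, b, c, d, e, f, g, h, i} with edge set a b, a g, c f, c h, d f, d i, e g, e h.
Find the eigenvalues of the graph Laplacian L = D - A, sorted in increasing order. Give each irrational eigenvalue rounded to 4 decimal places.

[0, 0.1206, 0.4679, 1, 1.6527, 2.3473, 3, 3.5321, 3.8794]

Reading degrees in the order [a, b, c, d, e, f, g, h, i] gives [2, 1, 2, 2, 2, 2, 2, 2, 1]; set D = diag(2, 1, 2, 2, 2, 2, 2, 2, 1) and form L = D - A. Since every row of L sums to 0, the all-ones vector is in the kernel and 0 is an eigenvalue. The single zero eigenvalue shows the graph is connected. By the matrix-tree theorem the graph has (1/9) * product of the nonzero eigenvalues = 1 spanning tree. The largest eigenvalue, 3.8794, is at most the vertex count 9.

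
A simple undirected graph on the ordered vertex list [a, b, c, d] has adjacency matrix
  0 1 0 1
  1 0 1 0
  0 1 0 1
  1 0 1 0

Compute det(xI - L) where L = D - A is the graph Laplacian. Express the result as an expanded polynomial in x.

Each diagonal entry of L is the vertex degree and each off-diagonal entry is -1 where an edge is present, 0 otherwise; in the order [a, b, c, d] the diagonal is [2, 2, 2, 2]. The eigenvalues of L are [0, 2, 2, 4]; the characteristic polynomial is the product of (x - lambda_i), which multiplies out to x^4 - 8x^3 + 20x^2 - 16x. The constant term is 0 because L is singular (the all-ones vector lies in its kernel). By the matrix-tree theorem the graph has (1/4) * product of the nonzero eigenvalues = 4 spanning trees. The largest eigenvalue, 4, is at most the vertex count 4.

x^4 - 8x^3 + 20x^2 - 16x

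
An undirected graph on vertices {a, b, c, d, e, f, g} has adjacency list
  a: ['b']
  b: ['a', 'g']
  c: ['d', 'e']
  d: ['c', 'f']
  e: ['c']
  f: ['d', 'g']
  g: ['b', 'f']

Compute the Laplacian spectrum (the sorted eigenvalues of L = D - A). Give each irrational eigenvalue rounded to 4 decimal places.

With the vertex order [a, b, c, d, e, f, g], the degrees are [1, 2, 2, 2, 1, 2, 2], giving D = diag(1, 2, 2, 2, 1, 2, 2) and L = D - A. Diagonalising L (or applying a numerical eigensolver to the 7x7 matrix) gives the spectrum above. By the matrix-tree theorem the graph has (1/7) * product of the nonzero eigenvalues = 1 spanning tree. The eigenvalues sum to 12, which equals trace(L) = 2|E|.

[0, 0.1981, 0.7530, 1.5550, 2.4450, 3.2470, 3.8019]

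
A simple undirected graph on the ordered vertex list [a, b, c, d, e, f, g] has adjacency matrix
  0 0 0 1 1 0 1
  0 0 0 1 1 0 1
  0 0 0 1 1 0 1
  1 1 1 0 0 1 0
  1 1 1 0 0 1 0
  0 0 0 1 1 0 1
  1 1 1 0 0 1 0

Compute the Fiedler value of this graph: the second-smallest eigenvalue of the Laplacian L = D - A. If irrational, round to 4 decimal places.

With the vertex order [a, b, c, d, e, f, g], the degrees are [3, 3, 3, 4, 4, 3, 4], giving D = diag(3, 3, 3, 4, 4, 3, 4) and L = D - A. The sorted Laplacian eigenvalues are [0, 3, 3, 3, 4, 4, 7]; the algebraic connectivity is the second entry, 3. The largest eigenvalue, 7, is at most the vertex count 7. By the matrix-tree theorem the graph has (1/7) * product of the nonzero eigenvalues = 432 spanning trees.

3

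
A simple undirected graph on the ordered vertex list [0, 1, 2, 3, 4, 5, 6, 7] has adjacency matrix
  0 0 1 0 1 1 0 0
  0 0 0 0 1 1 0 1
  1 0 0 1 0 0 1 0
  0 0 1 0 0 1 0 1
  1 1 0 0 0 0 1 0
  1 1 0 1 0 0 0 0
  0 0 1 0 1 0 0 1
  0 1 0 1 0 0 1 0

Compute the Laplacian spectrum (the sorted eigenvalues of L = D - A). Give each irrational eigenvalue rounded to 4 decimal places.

Each diagonal entry of L is the vertex degree and each off-diagonal entry is -1 where an edge is present, 0 otherwise; in the order [0, 1, 2, 3, 4, 5, 6, 7] the diagonal is [3, 3, 3, 3, 3, 3, 3, 3]. Since every row of L sums to 0, the all-ones vector is in the kernel and 0 is an eigenvalue. The single zero eigenvalue shows the graph is connected. The eigenvalues sum to 24, which equals trace(L) = 2|E|.

[0, 2, 2, 2, 4, 4, 4, 6]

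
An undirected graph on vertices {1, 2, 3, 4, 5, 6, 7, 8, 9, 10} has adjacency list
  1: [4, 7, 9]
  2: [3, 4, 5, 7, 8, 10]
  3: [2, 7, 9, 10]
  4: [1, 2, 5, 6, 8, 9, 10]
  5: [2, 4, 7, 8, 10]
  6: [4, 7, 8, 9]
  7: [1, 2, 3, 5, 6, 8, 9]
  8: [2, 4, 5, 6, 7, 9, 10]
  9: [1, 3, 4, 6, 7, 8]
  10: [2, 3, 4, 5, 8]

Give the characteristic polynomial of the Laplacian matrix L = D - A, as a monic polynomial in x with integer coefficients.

Reading degrees in the order [1, 2, 3, 4, 5, 6, 7, 8, 9, 10] gives [3, 6, 4, 7, 5, 4, 7, 7, 6, 5]; set D = diag(3, 6, 4, 7, 5, 4, 7, 7, 6, 5) and form L = D - A. Computing det(xI - L) by cofactor expansion (or equivalently via sum-over-permutations) gives x^10 - 54x^9 + 1276x^8 - 17298x^7 + 148083x^6 - 829098x^5 + 3031760x^4 - 6971976x^3 + 9136362x^2 - 5190900x. Since p(0) = det(-L) = 0, x divides p(x). By the matrix-tree theorem the graph has (1/10) * product of the nonzero eigenvalues = 519090 spanning trees.

x^10 - 54x^9 + 1276x^8 - 17298x^7 + 148083x^6 - 829098x^5 + 3031760x^4 - 6971976x^3 + 9136362x^2 - 5190900x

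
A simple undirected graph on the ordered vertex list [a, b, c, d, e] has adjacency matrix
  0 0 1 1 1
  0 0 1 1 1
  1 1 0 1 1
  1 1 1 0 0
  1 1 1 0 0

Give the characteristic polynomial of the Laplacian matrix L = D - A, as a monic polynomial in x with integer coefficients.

With the vertex order [a, b, c, d, e], the degrees are [3, 3, 4, 3, 3], giving D = diag(3, 3, 4, 3, 3) and L = D - A. Computing det(xI - L) by cofactor expansion (or equivalently via sum-over-permutations) gives x^5 - 16x^4 + 94x^3 - 240x^2 + 225x. The coefficient of x^4 equals -trace(L) = -16, matching the sum of degrees. The largest eigenvalue, 5, is at most the vertex count 5. There is one zero in the spectrum, matching the 1 component.

x^5 - 16x^4 + 94x^3 - 240x^2 + 225x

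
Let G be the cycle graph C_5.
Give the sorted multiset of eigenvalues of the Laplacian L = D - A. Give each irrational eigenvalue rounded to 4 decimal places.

[0, 1.3820, 1.3820, 3.6180, 3.6180]

The graph has 5 vertices and degree multiset [2, 2, 2, 2, 2]; D is the diagonal matrix of degrees and L = D - A. Since every row of L sums to 0, the all-ones vector is in the kernel and 0 is an eigenvalue. The single zero eigenvalue shows the graph is connected. By the matrix-tree theorem the graph has (1/5) * product of the nonzero eigenvalues = 5 spanning trees. There is one zero in the spectrum, matching the 1 component.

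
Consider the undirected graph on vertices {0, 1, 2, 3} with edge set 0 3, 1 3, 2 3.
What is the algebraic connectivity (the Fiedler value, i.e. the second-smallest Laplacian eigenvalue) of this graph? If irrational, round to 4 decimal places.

1

With the vertex order [0, 1, 2, 3], the degrees are [1, 1, 1, 3], giving D = diag(1, 1, 1, 3) and L = D - A. Computing the eigenvalues of L and sorting gives [0, 1, 1, 4]. The Fiedler value lambda_2 = 1 is strictly positive, so the graph is connected. There is one zero in the spectrum, matching the 1 component.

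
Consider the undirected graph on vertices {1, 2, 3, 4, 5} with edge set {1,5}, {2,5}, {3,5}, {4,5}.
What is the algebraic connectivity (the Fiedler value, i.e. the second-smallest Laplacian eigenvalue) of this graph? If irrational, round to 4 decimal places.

Each diagonal entry of L is the vertex degree and each off-diagonal entry is -1 where an edge is present, 0 otherwise; in the order [1, 2, 3, 4, 5] the diagonal is [1, 1, 1, 1, 4]. The sorted Laplacian eigenvalues are [0, 1, 1, 1, 5]; the algebraic connectivity is the second entry, 1. There is one zero in the spectrum, matching the 1 component. The largest eigenvalue, 5, is at most the vertex count 5.

1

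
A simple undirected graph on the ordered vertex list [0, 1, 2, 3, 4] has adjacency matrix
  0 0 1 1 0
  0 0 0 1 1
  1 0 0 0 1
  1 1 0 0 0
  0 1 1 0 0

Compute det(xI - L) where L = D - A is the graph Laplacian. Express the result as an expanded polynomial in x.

x^5 - 10x^4 + 35x^3 - 50x^2 + 25x

Each diagonal entry of L is the vertex degree and each off-diagonal entry is -1 where an edge is present, 0 otherwise; in the order [0, 1, 2, 3, 4] the diagonal is [2, 2, 2, 2, 2]. L has integer entries, so p(x) = det(xI - L) has integer coefficients. Expanding the determinant yields x^5 - 10x^4 + 35x^3 - 50x^2 + 25x. The constant term is 0 because L is singular (the all-ones vector lies in its kernel). The largest eigenvalue, 3.6180, is at most the vertex count 5.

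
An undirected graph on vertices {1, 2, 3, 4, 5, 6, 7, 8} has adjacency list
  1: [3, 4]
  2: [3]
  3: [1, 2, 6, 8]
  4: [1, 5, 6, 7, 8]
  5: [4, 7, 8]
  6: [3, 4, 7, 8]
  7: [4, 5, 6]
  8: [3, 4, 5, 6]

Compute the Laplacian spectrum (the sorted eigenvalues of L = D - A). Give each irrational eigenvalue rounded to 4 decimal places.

[0, 0.7920, 1.7610, 3.0542, 3.3820, 4.9734, 5.6180, 6.4194]

With the vertex order [1, 2, 3, 4, 5, 6, 7, 8], the degrees are [2, 1, 4, 5, 3, 4, 3, 4], giving D = diag(2, 1, 4, 5, 3, 4, 3, 4) and L = D - A. Since every row of L sums to 0, the all-ones vector is in the kernel and 0 is an eigenvalue. The single zero eigenvalue shows the graph is connected. The eigenvalues sum to 26, which equals trace(L) = 2|E|.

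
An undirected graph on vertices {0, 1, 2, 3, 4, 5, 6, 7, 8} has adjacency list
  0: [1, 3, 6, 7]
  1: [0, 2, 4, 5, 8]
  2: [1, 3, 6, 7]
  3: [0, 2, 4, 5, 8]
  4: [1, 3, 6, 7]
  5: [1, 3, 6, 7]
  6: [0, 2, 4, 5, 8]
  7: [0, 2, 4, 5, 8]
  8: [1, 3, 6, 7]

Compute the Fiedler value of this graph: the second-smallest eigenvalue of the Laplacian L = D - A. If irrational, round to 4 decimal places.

4

With the vertex order [0, 1, 2, 3, 4, 5, 6, 7, 8], the degrees are [4, 5, 4, 5, 4, 4, 5, 5, 4], giving D = diag(4, 5, 4, 5, 4, 4, 5, 5, 4) and L = D - A. Computing the eigenvalues of L and sorting gives [0, 4, 4, 4, 4, 5, 5, 5, 9]. The Fiedler value lambda_2 = 4 is strictly positive, so the graph is connected.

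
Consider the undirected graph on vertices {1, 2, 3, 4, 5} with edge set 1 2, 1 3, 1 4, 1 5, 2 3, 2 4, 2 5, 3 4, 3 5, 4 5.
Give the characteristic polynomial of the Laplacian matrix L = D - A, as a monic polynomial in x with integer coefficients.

x^5 - 20x^4 + 150x^3 - 500x^2 + 625x

With the vertex order [1, 2, 3, 4, 5], the degrees are [4, 4, 4, 4, 4], giving D = diag(4, 4, 4, 4, 4) and L = D - A. The eigenvalues of L are [0, 5, 5, 5, 5]; the characteristic polynomial is the product of (x - lambda_i), which multiplies out to x^5 - 20x^4 + 150x^3 - 500x^2 + 625x. The coefficient of x^4 equals -trace(L) = -20, matching the sum of degrees.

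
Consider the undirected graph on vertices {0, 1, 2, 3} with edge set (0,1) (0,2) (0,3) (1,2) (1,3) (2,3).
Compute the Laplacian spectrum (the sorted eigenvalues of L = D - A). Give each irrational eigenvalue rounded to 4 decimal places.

[0, 4, 4, 4]

Reading degrees in the order [0, 1, 2, 3] gives [3, 3, 3, 3]; set D = diag(3, 3, 3, 3) and form L = D - A. L is symmetric positive semidefinite, so every eigenvalue is real and nonnegative. The largest eigenvalue, 4, is at most the vertex count 4.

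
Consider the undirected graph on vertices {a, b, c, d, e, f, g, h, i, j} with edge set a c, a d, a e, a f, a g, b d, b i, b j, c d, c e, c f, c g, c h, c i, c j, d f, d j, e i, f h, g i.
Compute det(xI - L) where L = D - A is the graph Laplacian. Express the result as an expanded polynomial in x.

Each diagonal entry of L is the vertex degree and each off-diagonal entry is -1 where an edge is present, 0 otherwise; in the order [a, b, c, d, e, f, g, h, i, j] the diagonal is [5, 3, 8, 5, 3, 4, 3, 2, 4, 3]. Computing det(xI - L) by cofactor expansion (or equivalently via sum-over-permutations) gives x^10 - 40x^9 + 687x^8 - 6646x^7 + 39876x^6 - 153730x^5 + 380350x^4 - 581580x^3 + 498008x^2 - 181770x. The coefficient of x^9 equals -trace(L) = -40, matching the sum of degrees. The largest eigenvalue, 9.0801, is at most the vertex count 10.

x^10 - 40x^9 + 687x^8 - 6646x^7 + 39876x^6 - 153730x^5 + 380350x^4 - 581580x^3 + 498008x^2 - 181770x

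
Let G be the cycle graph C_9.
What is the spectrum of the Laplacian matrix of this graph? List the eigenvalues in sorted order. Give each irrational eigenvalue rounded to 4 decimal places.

The graph has 9 vertices and degree multiset [2, 2, 2, 2, 2, 2, 2, 2, 2]; D is the diagonal matrix of degrees and L = D - A. Diagonalising L (or applying a numerical eigensolver to the 9x9 matrix) gives the spectrum above. The single zero eigenvalue shows the graph is connected. The eigenvalues sum to 18, which equals trace(L) = 2|E|. There is one zero in the spectrum, matching the 1 component.

[0, 0.4679, 0.4679, 1.6527, 1.6527, 3, 3, 3.8794, 3.8794]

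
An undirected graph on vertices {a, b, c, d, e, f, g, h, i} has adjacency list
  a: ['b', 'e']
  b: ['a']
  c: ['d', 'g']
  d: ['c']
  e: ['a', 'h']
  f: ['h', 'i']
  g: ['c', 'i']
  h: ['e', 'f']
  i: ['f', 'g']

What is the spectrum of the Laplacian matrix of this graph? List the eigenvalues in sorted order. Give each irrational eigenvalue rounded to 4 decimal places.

[0, 0.1206, 0.4679, 1, 1.6527, 2.3473, 3, 3.5321, 3.8794]

With the vertex order [a, b, c, d, e, f, g, h, i], the degrees are [2, 1, 2, 1, 2, 2, 2, 2, 2], giving D = diag(2, 1, 2, 1, 2, 2, 2, 2, 2) and L = D - A. Since every row of L sums to 0, the all-ones vector is in the kernel and 0 is an eigenvalue. The eigenvalues sum to 16, which equals trace(L) = 2|E|.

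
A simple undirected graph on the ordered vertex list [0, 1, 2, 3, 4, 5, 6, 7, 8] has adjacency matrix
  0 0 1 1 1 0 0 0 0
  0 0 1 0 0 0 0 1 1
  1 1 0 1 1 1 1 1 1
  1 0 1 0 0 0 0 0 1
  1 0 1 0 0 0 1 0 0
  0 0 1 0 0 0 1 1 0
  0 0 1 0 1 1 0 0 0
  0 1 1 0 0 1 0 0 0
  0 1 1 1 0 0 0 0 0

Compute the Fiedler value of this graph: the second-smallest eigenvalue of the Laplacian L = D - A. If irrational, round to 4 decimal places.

Reading degrees in the order [0, 1, 2, 3, 4, 5, 6, 7, 8] gives [3, 3, 8, 3, 3, 3, 3, 3, 3]; set D = diag(3, 3, 8, 3, 3, 3, 3, 3, 3) and form L = D - A. The smallest Laplacian eigenvalue is always 0. The next one, lambda_2 = 1.5858, measures how hard the graph is to disconnect: larger values mean better connectivity. There is one zero in the spectrum, matching the 1 component.

1.5858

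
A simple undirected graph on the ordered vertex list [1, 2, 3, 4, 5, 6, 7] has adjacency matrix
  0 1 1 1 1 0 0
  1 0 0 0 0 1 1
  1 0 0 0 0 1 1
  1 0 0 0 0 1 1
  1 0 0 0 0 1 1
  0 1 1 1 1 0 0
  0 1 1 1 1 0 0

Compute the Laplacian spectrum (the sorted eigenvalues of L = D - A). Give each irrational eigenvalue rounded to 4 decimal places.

[0, 3, 3, 3, 4, 4, 7]

Each diagonal entry of L is the vertex degree and each off-diagonal entry is -1 where an edge is present, 0 otherwise; in the order [1, 2, 3, 4, 5, 6, 7] the diagonal is [4, 3, 3, 3, 3, 4, 4]. Since every row of L sums to 0, the all-ones vector is in the kernel and 0 is an eigenvalue. By the matrix-tree theorem the graph has (1/7) * product of the nonzero eigenvalues = 432 spanning trees.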